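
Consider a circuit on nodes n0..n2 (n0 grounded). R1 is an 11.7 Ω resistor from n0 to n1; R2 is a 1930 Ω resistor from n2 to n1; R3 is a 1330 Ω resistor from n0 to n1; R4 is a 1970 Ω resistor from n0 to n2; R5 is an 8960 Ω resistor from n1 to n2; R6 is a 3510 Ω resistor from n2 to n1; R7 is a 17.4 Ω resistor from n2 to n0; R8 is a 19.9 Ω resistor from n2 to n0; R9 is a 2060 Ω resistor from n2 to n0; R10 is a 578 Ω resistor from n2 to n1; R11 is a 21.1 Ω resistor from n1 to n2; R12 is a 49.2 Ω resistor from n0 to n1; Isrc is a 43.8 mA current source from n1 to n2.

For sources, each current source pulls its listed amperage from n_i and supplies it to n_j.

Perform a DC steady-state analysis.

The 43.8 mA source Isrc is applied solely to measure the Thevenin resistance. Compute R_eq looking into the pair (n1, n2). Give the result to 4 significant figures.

Element admittances at DC:
  Y(R1) = 0.08547 S between n0,n1
  Y(R2) = 0.0005181 S between n2,n1
  Y(R3) = 0.0007519 S between n0,n1
  Y(R4) = 0.0005076 S between n0,n2
  Y(R5) = 0.0001116 S between n1,n2
  Y(R6) = 0.0002849 S between n2,n1
  Y(R7) = 0.05747 S between n2,n0
  Y(R8) = 0.05025 S between n2,n0
  Y(R9) = 0.0004854 S between n2,n0
  Y(R10) = 0.001730 S between n2,n1
  Y(R11) = 0.04739 S between n1,n2
  Y(R12) = 0.02033 S between n0,n1
  Isrc: injects 0.0438 A into n2 (from n1)
Assemble and solve the 2×2 MNA system:
  V(n1)=-0.2130  V(n2)=0.2088

R_eq = 9.629 Ω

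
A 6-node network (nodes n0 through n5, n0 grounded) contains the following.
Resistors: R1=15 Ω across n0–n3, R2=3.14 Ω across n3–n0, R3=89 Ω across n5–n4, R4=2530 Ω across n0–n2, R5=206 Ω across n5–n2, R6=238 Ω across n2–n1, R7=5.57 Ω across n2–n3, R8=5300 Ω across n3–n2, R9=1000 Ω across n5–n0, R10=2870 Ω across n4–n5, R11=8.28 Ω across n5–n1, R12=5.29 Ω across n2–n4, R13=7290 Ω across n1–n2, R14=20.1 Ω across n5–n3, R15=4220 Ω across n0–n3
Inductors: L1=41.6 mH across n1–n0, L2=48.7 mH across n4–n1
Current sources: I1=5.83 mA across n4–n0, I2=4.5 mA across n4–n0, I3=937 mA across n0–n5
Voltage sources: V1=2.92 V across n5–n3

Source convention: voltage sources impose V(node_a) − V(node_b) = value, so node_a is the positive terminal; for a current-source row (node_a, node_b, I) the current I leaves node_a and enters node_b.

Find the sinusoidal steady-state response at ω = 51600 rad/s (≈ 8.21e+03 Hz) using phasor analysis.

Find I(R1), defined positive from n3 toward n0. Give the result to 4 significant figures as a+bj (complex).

Apply KCL at each of the 5 non-ground nodes and solve the resulting linear system.
Node n1: branches {R6, L1, R11, R13, L2} → V_1 = 5.215+0.03347j
Node n2: branches {R4, R5, R6, R7, R8, R12, R13} → V_2 = 2.626+0.002208j
Node n3: branches {R1, R2, R7, R8, R14, R15, V1} → V_3 = 2.388+0.006285j
Node n4: branches {R3, I1, I2, R10, R12, L2} → V_4 = 2.730-0.002487j
Node n5: branches {R3, R5, R9, R10, R11, I3, R14, V1} → V_5 = 5.308+0.006285j
Source currents: i(V1)=0.7323+0.003155j

0.1592+0.0004190j A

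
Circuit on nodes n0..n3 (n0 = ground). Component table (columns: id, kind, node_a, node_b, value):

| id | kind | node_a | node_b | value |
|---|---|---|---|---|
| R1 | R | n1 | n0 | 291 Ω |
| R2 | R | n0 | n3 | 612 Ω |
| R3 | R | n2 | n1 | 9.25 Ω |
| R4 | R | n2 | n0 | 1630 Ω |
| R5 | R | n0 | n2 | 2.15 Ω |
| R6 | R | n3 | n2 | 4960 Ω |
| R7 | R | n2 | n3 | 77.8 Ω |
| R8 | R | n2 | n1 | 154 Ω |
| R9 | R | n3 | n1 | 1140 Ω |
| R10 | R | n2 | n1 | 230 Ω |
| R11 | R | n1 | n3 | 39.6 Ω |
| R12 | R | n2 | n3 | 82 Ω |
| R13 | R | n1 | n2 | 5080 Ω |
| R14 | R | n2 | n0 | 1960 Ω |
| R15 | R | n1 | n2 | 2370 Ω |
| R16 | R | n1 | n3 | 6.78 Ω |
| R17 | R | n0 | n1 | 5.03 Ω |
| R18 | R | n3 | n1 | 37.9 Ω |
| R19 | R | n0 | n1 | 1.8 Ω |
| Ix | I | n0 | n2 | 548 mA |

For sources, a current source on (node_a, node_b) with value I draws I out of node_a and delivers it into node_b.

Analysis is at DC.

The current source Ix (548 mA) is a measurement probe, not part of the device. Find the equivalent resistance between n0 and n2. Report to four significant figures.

Element admittances at DC:
  Y(R1) = 0.003436 S between n1,n0
  Y(R2) = 0.001634 S between n0,n3
  Y(R3) = 0.1081 S between n2,n1
  Y(R4) = 0.0006135 S between n2,n0
  Y(R5) = 0.4651 S between n0,n2
  Y(R6) = 0.0002016 S between n3,n2
  Y(R7) = 0.01285 S between n2,n3
  Y(R8) = 0.006494 S between n2,n1
  Y(R9) = 0.0008772 S between n3,n1
  Y(R10) = 0.004348 S between n2,n1
  Y(R11) = 0.02525 S between n1,n3
  Y(R12) = 0.01220 S between n2,n3
  Y(R13) = 0.0001969 S between n1,n2
  Y(R14) = 0.0005102 S between n2,n0
  Y(R15) = 0.0004219 S between n1,n2
  Y(R16) = 0.1475 S between n1,n3
  Y(R17) = 0.1988 S between n0,n1
  Y(R18) = 0.02639 S between n3,n1
  Y(R19) = 0.5556 S between n0,n1
  Ix: injects 0.548 A into n2 (from n0)
Assemble and solve the 3×3 MNA system:
  V(n1)=0.1472  V(n2)=0.9353  V(n3)=0.2339

R_eq = 1.707 Ω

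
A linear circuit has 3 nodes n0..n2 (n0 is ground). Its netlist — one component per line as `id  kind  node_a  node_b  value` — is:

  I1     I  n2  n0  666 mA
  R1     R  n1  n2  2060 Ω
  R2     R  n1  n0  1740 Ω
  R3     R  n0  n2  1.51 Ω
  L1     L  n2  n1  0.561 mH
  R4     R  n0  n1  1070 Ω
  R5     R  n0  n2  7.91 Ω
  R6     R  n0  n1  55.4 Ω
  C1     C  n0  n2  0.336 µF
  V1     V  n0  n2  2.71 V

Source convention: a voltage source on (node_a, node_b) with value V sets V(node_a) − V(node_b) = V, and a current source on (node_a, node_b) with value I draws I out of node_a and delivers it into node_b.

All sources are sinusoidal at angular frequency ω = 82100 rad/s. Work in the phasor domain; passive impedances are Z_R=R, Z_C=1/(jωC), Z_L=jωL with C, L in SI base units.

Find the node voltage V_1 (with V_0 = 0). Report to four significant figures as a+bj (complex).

Element admittances at ω=82100 rad/s:
  I1: injects 0.666 A into n0 (from n2)
  Y(R1) = 0.0004854+0.000j S between n1,n2
  Y(R2) = 0.0005747+0.000j S between n1,n0
  Y(R3) = 0.6623+0.000j S between n0,n2
  Y(L1) = 0.000-0.02171j S between n2,n1
  Y(R4) = 0.0009346+0.000j S between n0,n1
  Y(R5) = 0.1264+0.000j S between n0,n2
  Y(R6) = 0.01805+0.000j S between n0,n1
  Y(C1) = 0.000+0.02759j S between n0,n2
  V1: constraint V(n0)−V(n2) = 2.71
Assemble and solve the 3×3 MNA system:
  V(n1)=-1.493+1.318j  V(n2)=-2.710+0.000j
  i(V1)=-1.501-0.04898j

-1.493+1.318j V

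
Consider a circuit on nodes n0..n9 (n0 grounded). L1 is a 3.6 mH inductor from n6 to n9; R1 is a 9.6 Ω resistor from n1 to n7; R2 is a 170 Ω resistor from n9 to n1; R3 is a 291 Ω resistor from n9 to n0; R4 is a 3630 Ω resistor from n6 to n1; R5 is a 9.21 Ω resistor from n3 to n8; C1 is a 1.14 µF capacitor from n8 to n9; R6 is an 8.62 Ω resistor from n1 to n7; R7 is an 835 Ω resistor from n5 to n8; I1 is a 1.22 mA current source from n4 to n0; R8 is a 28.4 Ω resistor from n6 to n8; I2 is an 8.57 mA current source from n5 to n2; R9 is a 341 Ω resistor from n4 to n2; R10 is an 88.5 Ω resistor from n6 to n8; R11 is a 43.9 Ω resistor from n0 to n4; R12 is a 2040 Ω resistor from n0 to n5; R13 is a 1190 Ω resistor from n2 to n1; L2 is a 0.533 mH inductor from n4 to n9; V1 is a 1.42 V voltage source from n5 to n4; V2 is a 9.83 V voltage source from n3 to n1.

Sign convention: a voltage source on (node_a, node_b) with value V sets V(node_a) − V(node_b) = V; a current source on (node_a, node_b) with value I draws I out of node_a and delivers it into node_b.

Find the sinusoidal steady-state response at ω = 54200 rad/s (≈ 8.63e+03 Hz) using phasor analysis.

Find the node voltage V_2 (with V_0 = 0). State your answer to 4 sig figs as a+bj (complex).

0.1711-0.2069j V

MNA unknowns: 9 node voltages V₁..V_9 plus 2 source currents (V1, V2)
L1: Y=0.000-0.005125j on G[6,9]
R1: Y=0.1042+0.000j on G[1,7]
R2: Y=0.005882+0.000j on G[9,1]
R3: Y=0.003436+0.000j on G[9,0]
R4: Y=0.0002755+0.000j on G[6,1]
R5: Y=0.1086+0.000j on G[3,8]
C1: Y=0.000+0.06179j on G[8,9]
R6: Y=0.1160+0.000j on G[1,7]
R7: Y=0.001198+0.000j on G[5,8]
I1: z[4]−=0.00122, z[0]+=0.00122
R8: Y=0.03521+0.000j on G[6,8]
I2: z[5]−=0.00857, z[2]+=0.00857
R9: Y=0.002933+0.000j on G[4,2]
R10: Y=0.01130+0.000j on G[6,8]
R11: Y=0.02278+0.000j on G[0,4]
R12: Y=0.0004902+0.000j on G[0,5]
R13: Y=0.0008403+0.000j on G[2,1]
L2: Y=0.000-0.03462j on G[4,9]
V1: row V5−V4=1.42, i_V1 at 5,4
V2: row V3−V1=9.83, i_V2 at 3,1
solve → V1=-9.188-0.8029j, V2=0.1711-0.2069j, V3=0.6418-0.8029j, V4=-0.06933-0.03614j, V5=1.351-0.03614j, V6=0.1173-0.8413j, V7=-9.188-0.8029j, V8=0.05278-0.8641j, V9=-0.08815+0.2447j
aux → i_V1=-0.01079-0.0009739j, i_V2=-0.06396-0.006653j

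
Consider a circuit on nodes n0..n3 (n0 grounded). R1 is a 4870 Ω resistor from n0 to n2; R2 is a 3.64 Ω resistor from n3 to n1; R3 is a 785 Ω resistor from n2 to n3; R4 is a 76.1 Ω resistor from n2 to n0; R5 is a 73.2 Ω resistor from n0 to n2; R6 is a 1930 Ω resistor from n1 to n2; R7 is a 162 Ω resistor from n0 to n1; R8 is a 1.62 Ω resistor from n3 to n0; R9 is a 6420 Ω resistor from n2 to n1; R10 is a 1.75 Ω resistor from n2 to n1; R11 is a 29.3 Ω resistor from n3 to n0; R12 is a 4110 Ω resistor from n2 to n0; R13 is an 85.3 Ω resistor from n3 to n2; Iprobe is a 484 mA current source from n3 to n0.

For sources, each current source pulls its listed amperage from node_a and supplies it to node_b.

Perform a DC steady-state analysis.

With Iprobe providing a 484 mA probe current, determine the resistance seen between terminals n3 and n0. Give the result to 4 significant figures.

Apply KCL at each of the 3 non-ground nodes and solve the resulting linear system.
Node n1: branches {R2, R6, R7, R9, R10} → V_1 = -0.6406
Node n2: branches {R1, R3, R4, R5, R6, R9, R10, R12, R13} → V_2 = -0.6136
Node n3: branches {R2, R3, R8, R11, R13, Iprobe} → V_3 = -0.7113

R_eq = 1.470 Ω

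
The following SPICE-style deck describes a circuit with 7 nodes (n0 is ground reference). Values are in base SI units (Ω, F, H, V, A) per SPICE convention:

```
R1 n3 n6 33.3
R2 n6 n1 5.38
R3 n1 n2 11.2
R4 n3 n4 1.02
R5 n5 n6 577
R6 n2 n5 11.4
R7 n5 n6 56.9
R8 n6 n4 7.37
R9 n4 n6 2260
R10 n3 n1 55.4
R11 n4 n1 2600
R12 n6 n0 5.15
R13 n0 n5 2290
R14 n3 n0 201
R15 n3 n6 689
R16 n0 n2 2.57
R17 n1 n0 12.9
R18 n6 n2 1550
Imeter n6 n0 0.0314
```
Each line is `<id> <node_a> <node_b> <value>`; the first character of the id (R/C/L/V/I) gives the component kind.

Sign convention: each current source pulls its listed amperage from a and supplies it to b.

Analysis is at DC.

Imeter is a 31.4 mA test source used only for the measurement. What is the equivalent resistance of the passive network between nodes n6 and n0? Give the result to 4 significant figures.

Element admittances at DC:
  Y(R1) = 0.03003 S between n3,n6
  Y(R2) = 0.1859 S between n6,n1
  Y(R3) = 0.08929 S between n1,n2
  Y(R4) = 0.9804 S between n3,n4
  Y(R5) = 0.001733 S between n5,n6
  Y(R6) = 0.08772 S between n2,n5
  Y(R7) = 0.01757 S between n5,n6
  Y(R8) = 0.1357 S between n6,n4
  Y(R9) = 0.0004425 S between n4,n6
  Y(R10) = 0.01805 S between n3,n1
  Y(R11) = 0.0003846 S between n4,n1
  Y(R12) = 0.1942 S between n6,n0
  Y(R13) = 0.0004367 S between n0,n5
  Y(R14) = 0.004975 S between n3,n0
  Y(R15) = 0.001451 S between n3,n6
  Y(R16) = 0.3891 S between n0,n2
  Y(R17) = 0.07752 S between n1,n0
  Y(R18) = 0.0006452 S between n6,n2
  Imeter: injects 0.0314 A into n0 (from n6)
Assemble and solve the 6×6 MNA system:
  V(n1)=-0.06123  V(n2)=-0.01454  V(n3)=-0.09787  V(n4)=-0.09879  V(n5)=-0.03083  V(n6)=-0.1056

R_eq = 3.362 Ω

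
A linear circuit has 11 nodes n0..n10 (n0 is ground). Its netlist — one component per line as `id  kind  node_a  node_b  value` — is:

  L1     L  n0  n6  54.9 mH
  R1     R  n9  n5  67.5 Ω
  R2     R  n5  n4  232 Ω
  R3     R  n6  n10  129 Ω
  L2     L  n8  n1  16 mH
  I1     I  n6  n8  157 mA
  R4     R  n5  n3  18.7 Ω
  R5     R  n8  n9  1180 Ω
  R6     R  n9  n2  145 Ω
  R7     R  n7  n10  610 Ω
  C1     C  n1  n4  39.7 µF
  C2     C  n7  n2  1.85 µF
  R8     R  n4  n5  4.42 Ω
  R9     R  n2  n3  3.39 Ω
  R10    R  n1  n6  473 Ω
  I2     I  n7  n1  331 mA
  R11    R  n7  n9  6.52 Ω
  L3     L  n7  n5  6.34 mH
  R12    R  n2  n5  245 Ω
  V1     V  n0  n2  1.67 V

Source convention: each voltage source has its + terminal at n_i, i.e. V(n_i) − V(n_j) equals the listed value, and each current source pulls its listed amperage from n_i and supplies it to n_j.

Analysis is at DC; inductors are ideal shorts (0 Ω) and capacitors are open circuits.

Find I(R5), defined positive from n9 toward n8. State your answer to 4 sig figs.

Apply KCL at each of the 10 non-ground nodes and solve the resulting linear system.
Node n1: branches {L2, C1, R10, I2} → V_1 = 163.6
Node n2: branches {R6, C2, R9, R12, V1} → V_2 = -1.670
Node n3: branches {R4, R9} → V_3 = -2.185
Node n4: branches {R2, C1, R8} → V_4 = -5.023
Node n5: branches {R1, R2, R4, R8, L3, R12} → V_5 = -5.023
Node n6: branches {L1, R3, I1, R10} → V_6 = 0.000
Node n7: branches {R7, C2, I2, R11, L3} → V_7 = -5.023
Node n8: branches {L2, I1, R5} → V_8 = 163.6
Node n9: branches {R1, R5, R6, R11} → V_9 = -4.079
Node n10: branches {R3, R7} → V_10 = -0.8768
Source currents: i(L1)=-0.1821, i(L2)=0.01489, i(L3)=-0.1795, i(V1)=0.1821

-0.1421 A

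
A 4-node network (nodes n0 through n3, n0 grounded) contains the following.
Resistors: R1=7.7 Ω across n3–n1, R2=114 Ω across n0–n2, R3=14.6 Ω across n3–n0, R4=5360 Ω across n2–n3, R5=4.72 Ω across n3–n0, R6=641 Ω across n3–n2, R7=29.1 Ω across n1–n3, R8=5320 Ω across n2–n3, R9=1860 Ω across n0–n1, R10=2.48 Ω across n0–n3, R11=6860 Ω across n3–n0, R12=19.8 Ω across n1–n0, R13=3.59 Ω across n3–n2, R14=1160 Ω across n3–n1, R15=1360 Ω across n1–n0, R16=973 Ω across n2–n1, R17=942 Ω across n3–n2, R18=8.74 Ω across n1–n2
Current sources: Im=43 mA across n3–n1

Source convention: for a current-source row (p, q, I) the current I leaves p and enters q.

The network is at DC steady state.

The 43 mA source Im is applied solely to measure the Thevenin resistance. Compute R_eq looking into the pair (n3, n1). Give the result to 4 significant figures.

Apply KCL at each of the 3 non-ground nodes and solve the resulting linear system.
Node n1: branches {R1, R7, R9, R12, R14, R15, R16, R18, Im} → V_1 = 0.1349
Node n2: branches {R2, R4, R6, R8, R13, R16, R17, R18} → V_2 = 0.03101
Node n3: branches {R1, R3, R4, R5, R6, R7, R8, R10, R11, R13, R14, R17, Im} → V_3 = -0.01061

R_eq = 3.384 Ω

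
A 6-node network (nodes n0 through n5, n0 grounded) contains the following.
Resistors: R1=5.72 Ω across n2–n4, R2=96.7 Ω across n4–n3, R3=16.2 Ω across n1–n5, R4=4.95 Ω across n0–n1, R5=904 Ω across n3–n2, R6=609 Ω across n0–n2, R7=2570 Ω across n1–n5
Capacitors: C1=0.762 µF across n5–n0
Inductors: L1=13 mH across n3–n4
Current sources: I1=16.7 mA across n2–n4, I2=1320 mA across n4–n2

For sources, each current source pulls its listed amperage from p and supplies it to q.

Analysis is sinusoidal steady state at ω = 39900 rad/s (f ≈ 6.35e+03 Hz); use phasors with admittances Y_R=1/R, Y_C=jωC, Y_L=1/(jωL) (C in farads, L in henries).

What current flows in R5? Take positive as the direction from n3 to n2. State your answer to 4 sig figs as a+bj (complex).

Apply KCL at each of the 5 non-ground nodes and solve the resulting linear system.
Node n1: branches {R3, R4, R7} → V_1 = 0.000+0.000j
Node n2: branches {R1, R5, R6, I1, I2} → V_2 = 0.000+0.000j
Node n3: branches {R2, R5, L1} → V_3 = -6.716+0.1166j
Node n4: branches {R1, R2, L1, I1, I2} → V_4 = -7.412-0.0007380j
Node n5: branches {R3, C1, R7} → V_5 = 0.000+0.000j

-0.007429+0.0001290j A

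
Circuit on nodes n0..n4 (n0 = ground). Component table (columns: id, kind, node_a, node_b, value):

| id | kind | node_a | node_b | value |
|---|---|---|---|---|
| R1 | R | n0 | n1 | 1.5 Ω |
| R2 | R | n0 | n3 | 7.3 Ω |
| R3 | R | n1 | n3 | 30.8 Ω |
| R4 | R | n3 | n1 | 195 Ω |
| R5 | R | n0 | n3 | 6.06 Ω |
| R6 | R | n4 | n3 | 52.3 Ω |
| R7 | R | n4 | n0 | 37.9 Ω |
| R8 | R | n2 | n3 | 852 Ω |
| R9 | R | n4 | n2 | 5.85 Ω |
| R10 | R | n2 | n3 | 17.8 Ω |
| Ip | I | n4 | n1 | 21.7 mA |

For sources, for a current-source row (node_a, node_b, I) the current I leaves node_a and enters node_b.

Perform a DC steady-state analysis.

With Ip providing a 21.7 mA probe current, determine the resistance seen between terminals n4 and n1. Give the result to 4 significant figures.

R_eq = 13.91 Ω

Element admittances at DC:
  Y(R1) = 0.6667 S between n0,n1
  Y(R2) = 0.1370 S between n0,n3
  Y(R3) = 0.03247 S between n1,n3
  Y(R4) = 0.005128 S between n3,n1
  Y(R5) = 0.1650 S between n0,n3
  Y(R6) = 0.01912 S between n4,n3
  Y(R7) = 0.02639 S between n4,n0
  Y(R8) = 0.001174 S between n2,n3
  Y(R9) = 0.1709 S between n4,n2
  Y(R10) = 0.05618 S between n2,n3
  Ip: injects 0.0217 A into n1 (from n4)
Assemble and solve the 4×4 MNA system:
  V(n1)=0.02870  V(n2)=-0.2144  V(n3)=-0.03951  V(n4)=-0.2731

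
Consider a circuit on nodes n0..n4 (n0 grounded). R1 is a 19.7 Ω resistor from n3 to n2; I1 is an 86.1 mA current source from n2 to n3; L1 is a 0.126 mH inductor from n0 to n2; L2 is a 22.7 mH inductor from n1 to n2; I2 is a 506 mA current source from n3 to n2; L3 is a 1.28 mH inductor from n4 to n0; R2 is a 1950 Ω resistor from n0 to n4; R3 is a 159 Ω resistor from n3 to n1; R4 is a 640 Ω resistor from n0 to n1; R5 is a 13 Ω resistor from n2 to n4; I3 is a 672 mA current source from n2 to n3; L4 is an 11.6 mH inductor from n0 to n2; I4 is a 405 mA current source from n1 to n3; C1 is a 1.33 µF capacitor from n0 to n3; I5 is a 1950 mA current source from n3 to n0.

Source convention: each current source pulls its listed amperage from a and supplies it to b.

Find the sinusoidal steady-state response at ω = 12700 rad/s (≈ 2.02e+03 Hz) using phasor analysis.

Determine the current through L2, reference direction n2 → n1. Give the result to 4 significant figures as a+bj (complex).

0.07932-0.2229j A

MNA unknowns: 4 node voltages V₁..V_4
R1: Y=0.05076+0.000j on G[3,2]
I1: z[2]−=0.0861, z[3]+=0.0861
L1: Y=0.000-0.6249j on G[0,2]
L2: Y=0.000-0.003469j on G[1,2]
I2: z[3]−=0.506, z[2]+=0.506
L3: Y=0.000-0.06152j on G[4,0]
R2: Y=0.0005128+0.000j on G[0,4]
R3: Y=0.006289+0.000j on G[3,1]
R4: Y=0.001563+0.000j on G[0,1]
R5: Y=0.07692+0.000j on G[2,4]
I3: z[2]−=0.672, z[3]+=0.672
L4: Y=0.000-0.006788j on G[0,2]
I4: z[1]−=0.405, z[3]+=0.405
C1: Y=0.000+0.01689j on G[0,3]
I5: z[3]−=1.95, z[0]+=1.95
solve → V1=-65.19-25.50j, V2=-0.9253-2.630j, V3=-29.60+3.614j, V4=0.7089-2.049j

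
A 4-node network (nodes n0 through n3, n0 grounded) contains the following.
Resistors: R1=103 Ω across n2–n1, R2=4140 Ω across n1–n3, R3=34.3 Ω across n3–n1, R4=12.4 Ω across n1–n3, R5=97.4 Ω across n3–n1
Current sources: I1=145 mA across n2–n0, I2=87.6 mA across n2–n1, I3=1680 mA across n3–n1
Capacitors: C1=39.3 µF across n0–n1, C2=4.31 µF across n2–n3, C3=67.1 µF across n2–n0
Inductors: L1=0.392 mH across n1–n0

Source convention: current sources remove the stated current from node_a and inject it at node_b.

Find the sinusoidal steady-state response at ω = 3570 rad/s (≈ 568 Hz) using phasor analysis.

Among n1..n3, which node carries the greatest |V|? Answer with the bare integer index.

Element admittances at ω=3570 rad/s:
  Y(R1) = 0.009709+0.000j S between n2,n1
  Y(R2) = 0.0002415+0.000j S between n1,n3
  I1: injects 0.145 A into n0 (from n2)
  Y(C1) = 0.000+0.1403j S between n0,n1
  Y(R3) = 0.02915+0.000j S between n3,n1
  Y(C2) = 0.000+0.01539j S between n2,n3
  I2: injects 0.0876 A into n1 (from n2)
  Y(R4) = 0.08065+0.000j S between n1,n3
  Y(L1) = 0.000-0.7146j S between n1,n0
  Y(C3) = 0.000+0.2395j S between n2,n0
  Y(R5) = 0.01027+0.000j S between n3,n1
  I3: injects 1.68 A into n1 (from n3)
Assemble and solve the 3×3 MNA system:
  V(n1)=-0.3714+0.1670j  V(n2)=-0.8905+1.006j  V(n3)=-14.22+1.872j

3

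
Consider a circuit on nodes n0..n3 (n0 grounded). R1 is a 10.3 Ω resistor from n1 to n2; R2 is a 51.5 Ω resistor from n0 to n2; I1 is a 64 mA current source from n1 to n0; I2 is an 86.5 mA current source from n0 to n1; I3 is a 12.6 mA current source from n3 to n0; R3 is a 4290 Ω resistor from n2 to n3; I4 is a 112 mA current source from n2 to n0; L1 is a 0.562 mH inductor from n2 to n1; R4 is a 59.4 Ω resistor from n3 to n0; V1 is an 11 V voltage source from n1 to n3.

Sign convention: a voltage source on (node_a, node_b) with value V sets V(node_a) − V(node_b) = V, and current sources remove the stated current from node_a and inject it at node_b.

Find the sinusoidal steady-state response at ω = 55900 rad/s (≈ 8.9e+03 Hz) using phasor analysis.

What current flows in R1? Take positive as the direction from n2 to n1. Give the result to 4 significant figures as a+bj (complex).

-0.1333-0.03990j A

MNA unknowns: 3 node voltages V₁..V_3 plus 1 source current (V1)
R1: Y=0.09709+0.000j on G[1,2]
R2: Y=0.01942+0.000j on G[0,2]
I1: z[1]−=0.064, z[0]+=0.064
I2: z[0]−=0.0865, z[1]+=0.0865
I3: z[3]−=0.0126, z[0]+=0.0126
R3: Y=0.0002331+0.000j on G[2,3]
I4: z[2]−=0.112, z[0]+=0.112
L1: Y=0.000-0.03183j on G[2,1]
R4: Y=0.01684+0.000j on G[3,0]
V1: row V1−V3=11, i_V1 at 1,3
solve → V1=3.027+0.2201j, V2=1.654-0.1908j, V3=-7.973+0.2201j
aux → i_V1=-0.1239+0.003801j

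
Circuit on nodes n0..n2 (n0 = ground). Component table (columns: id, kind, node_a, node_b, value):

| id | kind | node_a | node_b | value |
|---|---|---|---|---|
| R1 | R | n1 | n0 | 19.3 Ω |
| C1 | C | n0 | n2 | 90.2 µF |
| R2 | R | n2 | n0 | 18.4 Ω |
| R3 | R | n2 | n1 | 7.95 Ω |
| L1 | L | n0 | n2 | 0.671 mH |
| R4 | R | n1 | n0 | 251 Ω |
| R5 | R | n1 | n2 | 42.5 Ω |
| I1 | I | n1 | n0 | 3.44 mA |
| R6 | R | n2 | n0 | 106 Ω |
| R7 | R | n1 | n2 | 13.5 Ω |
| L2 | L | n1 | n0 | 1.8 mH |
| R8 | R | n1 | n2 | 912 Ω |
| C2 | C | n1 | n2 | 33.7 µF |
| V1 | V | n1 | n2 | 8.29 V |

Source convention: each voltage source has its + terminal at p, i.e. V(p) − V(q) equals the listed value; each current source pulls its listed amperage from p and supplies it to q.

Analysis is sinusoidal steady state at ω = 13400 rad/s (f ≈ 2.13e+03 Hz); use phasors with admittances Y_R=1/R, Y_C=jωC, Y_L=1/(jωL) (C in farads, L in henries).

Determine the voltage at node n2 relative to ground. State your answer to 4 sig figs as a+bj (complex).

0.2720+0.4721j V

Apply KCL at each of the 2 non-ground nodes and solve the resulting linear system.
Node n1: branches {R1, R3, R4, R5, I1, R7, L2, R8, C2, V1} → V_1 = 8.562+0.4721j
Node n2: branches {C1, R2, R3, L1, R5, R6, R7, R8, C2, V1} → V_2 = 0.2720+0.4721j
Source currents: i(V1)=-2.362-3.415j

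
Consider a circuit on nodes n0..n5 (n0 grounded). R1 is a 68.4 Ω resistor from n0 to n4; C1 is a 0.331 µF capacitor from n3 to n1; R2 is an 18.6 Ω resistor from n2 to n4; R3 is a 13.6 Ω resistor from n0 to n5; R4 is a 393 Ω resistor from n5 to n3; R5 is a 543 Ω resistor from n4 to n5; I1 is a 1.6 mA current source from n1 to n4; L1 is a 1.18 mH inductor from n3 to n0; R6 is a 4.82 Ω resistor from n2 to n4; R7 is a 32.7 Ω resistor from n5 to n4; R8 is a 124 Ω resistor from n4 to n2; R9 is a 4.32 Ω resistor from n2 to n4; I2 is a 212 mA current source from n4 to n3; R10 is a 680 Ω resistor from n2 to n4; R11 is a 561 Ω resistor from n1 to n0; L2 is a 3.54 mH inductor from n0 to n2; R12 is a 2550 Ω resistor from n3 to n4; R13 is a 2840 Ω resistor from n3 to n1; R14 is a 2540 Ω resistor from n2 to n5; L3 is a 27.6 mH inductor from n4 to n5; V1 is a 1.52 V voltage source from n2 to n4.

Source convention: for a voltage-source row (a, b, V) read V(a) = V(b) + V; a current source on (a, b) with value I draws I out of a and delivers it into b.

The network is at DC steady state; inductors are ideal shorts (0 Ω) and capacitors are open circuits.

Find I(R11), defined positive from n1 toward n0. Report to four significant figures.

Apply KCL at each of the 5 non-ground nodes and solve the resulting linear system.
Node n1: branches {C1, I1, R11, R13} → V_1 = -0.7495
Node n2: branches {R2, R6, R8, R9, R10, L2, R14, V1} → V_2 = 0.000
Node n3: branches {C1, R4, L1, I2, R12, R13} → V_3 = 0.000
Node n4: branches {R1, R2, R5, I1, R6, R7, R8, R9, I2, R10, R12, L3, V1} → V_4 = -1.520
Node n5: branches {R3, R4, R5, R7, R14, L3} → V_5 = -1.520
Source currents: i(L1)=0.2073, i(L2)=0.07195, i(L3)=-0.1162, i(V1)=-0.6921

-0.001336 A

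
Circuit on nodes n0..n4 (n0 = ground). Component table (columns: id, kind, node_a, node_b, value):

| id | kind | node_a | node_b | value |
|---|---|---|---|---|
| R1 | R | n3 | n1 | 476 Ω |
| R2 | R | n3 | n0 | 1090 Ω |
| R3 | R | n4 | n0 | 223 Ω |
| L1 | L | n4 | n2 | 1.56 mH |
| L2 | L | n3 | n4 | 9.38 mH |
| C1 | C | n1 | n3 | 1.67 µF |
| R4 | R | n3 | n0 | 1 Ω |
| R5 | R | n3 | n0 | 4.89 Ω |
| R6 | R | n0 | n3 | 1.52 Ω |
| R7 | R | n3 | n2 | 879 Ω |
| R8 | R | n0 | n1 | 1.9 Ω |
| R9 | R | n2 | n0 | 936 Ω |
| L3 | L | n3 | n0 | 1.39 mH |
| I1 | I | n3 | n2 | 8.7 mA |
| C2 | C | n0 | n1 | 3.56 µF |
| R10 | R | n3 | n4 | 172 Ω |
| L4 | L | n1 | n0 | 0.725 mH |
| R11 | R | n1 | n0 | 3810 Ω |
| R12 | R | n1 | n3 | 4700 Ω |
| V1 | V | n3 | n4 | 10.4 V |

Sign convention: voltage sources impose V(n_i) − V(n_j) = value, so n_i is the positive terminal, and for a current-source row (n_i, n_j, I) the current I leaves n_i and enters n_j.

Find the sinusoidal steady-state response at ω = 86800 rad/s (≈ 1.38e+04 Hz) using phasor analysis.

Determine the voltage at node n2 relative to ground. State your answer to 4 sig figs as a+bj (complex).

-9.197+3.926j V

MNA unknowns: 4 node voltages V₁..V_4 plus 1 source current (V1)
R1: Y=0.002101+0.000j on G[3,1]
R2: Y=0.0009174+0.000j on G[3,0]
R3: Y=0.004484+0.000j on G[4,0]
L1: Y=0.000-0.007385j on G[4,2]
L2: Y=0.000-0.001228j on G[3,4]
C1: Y=0.000+0.1450j on G[1,3]
R4: Y=1.000+0.000j on G[3,0]
R5: Y=0.2045+0.000j on G[3,0]
R6: Y=0.6579+0.000j on G[0,3]
R7: Y=0.001138+0.000j on G[3,2]
R8: Y=0.5263+0.000j on G[0,1]
R9: Y=0.001068+0.000j on G[2,0]
L3: Y=0.000-0.008288j on G[3,0]
I1: z[3]−=0.0087, z[2]+=0.0087
C2: Y=0.000+0.3090j on G[0,1]
R10: Y=0.005814+0.000j on G[3,4]
L4: Y=0.000-0.01589j on G[1,0]
R11: Y=0.0002625+0.000j on G[1,0]
R12: Y=0.0002128+0.000j on G[1,3]
V1: row V3−V4=10.4, i_V1 at 3,4
solve → V1=0.004706+0.004191j, V2=-9.197+3.926j, V3=0.02958-0.004034j, V4=-10.37-0.004034j
aux → i_V1=-0.1360+0.02142j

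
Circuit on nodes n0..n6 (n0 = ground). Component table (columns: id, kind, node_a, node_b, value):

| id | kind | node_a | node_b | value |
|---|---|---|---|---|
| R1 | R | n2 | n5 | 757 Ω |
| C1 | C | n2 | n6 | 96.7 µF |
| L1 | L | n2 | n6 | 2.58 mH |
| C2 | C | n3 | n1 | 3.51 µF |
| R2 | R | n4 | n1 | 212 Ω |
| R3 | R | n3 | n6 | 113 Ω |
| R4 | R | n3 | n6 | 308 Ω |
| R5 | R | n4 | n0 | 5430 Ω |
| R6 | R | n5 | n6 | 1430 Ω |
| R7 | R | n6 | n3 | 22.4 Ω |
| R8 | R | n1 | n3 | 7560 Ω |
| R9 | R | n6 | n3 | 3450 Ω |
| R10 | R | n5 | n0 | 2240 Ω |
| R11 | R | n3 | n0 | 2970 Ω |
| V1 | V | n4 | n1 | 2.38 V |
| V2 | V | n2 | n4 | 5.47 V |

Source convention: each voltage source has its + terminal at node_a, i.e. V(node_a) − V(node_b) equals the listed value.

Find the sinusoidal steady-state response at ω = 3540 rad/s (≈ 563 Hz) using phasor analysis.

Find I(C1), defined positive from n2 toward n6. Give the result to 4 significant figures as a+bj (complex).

MNA unknowns: 6 node voltages V₁..V_6 plus 2 source currents (V1, V2)
R1: Y=0.001321+0.000j on G[2,5]
C1: Y=0.000+0.3423j on G[2,6]
L1: Y=0.000-0.1095j on G[2,6]
C2: Y=0.000+0.01243j on G[3,1]
R2: Y=0.004717+0.000j on G[4,1]
R3: Y=0.008850+0.000j on G[3,6]
R4: Y=0.003247+0.000j on G[3,6]
R5: Y=0.0001842+0.000j on G[4,0]
R6: Y=0.0006993+0.000j on G[5,6]
R7: Y=0.04464+0.000j on G[6,3]
R8: Y=0.0001323+0.000j on G[1,3]
R9: Y=0.0002899+0.000j on G[6,3]
R10: Y=0.0004464+0.000j on G[5,0]
R11: Y=0.0003367+0.000j on G[3,0]
V1: row V4−V1=2.38, i_V1 at 4,1
V2: row V2−V4=5.47, i_V2 at 2,4
solve → V1=-6.387+0.5434j, V2=1.463+0.5434j, V3=0.7449-0.9185j, V4=-4.007+0.5434j, V5=1.091+0.4686j, V6=1.084+0.6265j
aux → i_V1=-0.03033-0.08842j, i_V2=-0.01985-0.08832j

0.02846+0.1297j A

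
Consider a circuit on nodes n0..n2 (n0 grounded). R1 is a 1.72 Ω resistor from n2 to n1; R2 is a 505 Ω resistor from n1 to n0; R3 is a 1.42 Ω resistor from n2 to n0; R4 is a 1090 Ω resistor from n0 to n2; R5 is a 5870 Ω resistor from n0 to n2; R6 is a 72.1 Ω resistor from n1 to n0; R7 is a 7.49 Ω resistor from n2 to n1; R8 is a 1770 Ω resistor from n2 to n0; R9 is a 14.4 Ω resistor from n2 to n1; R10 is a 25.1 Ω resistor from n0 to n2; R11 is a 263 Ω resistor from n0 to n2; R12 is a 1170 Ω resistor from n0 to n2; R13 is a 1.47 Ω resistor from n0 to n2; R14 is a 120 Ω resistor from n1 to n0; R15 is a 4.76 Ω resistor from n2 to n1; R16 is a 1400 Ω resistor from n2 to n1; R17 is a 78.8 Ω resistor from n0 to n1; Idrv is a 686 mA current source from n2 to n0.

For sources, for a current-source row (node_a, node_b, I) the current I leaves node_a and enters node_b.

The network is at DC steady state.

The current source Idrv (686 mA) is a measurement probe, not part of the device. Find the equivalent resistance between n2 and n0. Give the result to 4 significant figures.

Element admittances at DC:
  Y(R1) = 0.5814 S between n2,n1
  Y(R2) = 0.001980 S between n1,n0
  Y(R3) = 0.7042 S between n2,n0
  Y(R4) = 0.0009174 S between n0,n2
  Y(R5) = 0.0001704 S between n0,n2
  Y(R6) = 0.01387 S between n1,n0
  Y(R7) = 0.1335 S between n2,n1
  Y(R8) = 0.0005650 S between n2,n0
  Y(R9) = 0.06944 S between n2,n1
  Y(R10) = 0.03984 S between n0,n2
  Y(R11) = 0.003802 S between n0,n2
  Y(R12) = 0.0008547 S between n0,n2
  Y(R13) = 0.6803 S between n0,n2
  Y(R14) = 0.008333 S between n1,n0
  Y(R15) = 0.2101 S between n2,n1
  Y(R16) = 0.0007143 S between n2,n1
  Y(R17) = 0.01269 S between n0,n1
  Idrv: injects 0.686 A into n0 (from n2)
Assemble and solve the 2×2 MNA system:
  V(n1)=-0.4512  V(n2)=-0.4679

R_eq = 0.6820 Ω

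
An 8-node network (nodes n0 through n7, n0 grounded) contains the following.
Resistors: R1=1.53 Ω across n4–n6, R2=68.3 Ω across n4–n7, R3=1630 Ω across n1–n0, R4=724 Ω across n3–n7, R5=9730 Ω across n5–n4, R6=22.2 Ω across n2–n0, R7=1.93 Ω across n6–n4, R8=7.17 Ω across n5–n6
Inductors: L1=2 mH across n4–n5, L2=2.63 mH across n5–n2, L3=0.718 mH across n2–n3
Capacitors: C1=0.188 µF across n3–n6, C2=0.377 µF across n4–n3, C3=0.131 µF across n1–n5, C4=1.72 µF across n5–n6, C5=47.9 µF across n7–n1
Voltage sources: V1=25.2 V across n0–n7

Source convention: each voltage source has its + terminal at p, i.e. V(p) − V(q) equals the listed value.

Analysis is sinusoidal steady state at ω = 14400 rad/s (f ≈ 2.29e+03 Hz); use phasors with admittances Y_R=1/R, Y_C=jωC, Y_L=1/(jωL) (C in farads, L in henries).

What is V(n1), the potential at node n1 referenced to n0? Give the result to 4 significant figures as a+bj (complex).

Element admittances at ω=14400 rad/s:
  Y(R1) = 0.6536+0.000j S between n4,n6
  Y(R2) = 0.01464+0.000j S between n4,n7
  Y(L1) = 0.000-0.03472j S between n4,n5
  Y(R3) = 0.0006135+0.000j S between n1,n0
  Y(R4) = 0.001381+0.000j S between n3,n7
  Y(C1) = 0.000+0.002707j S between n3,n6
  Y(C2) = 0.000+0.005429j S between n4,n3
  Y(R5) = 0.0001028+0.000j S between n5,n4
  Y(R6) = 0.04505+0.000j S between n2,n0
  Y(C3) = 0.000+0.001886j S between n1,n5
  Y(C4) = 0.000+0.02477j S between n5,n6
  Y(C5) = 0.000+0.6898j S between n7,n1
  Y(R7) = 0.5181+0.000j S between n6,n4
  Y(R8) = 0.1395+0.000j S between n5,n6
  Y(L2) = 0.000-0.02640j S between n5,n2
  Y(L3) = 0.000-0.09672j S between n2,n3
  V1: constraint V(n0)−V(n7) = 25.2
Assemble and solve the 8×8 MNA system:
  V(n1)=-25.16-0.04593j  V(n2)=-4.981+1.764j  V(n3)=-4.220+2.289j  V(n4)=-12.96-7.495j  V(n5)=-10.78-8.659j  V(n6)=-12.73-7.564j  V(n7)=-25.20+0.000j
  i(V1)=-0.2398+0.07942j

-25.16-0.04593j V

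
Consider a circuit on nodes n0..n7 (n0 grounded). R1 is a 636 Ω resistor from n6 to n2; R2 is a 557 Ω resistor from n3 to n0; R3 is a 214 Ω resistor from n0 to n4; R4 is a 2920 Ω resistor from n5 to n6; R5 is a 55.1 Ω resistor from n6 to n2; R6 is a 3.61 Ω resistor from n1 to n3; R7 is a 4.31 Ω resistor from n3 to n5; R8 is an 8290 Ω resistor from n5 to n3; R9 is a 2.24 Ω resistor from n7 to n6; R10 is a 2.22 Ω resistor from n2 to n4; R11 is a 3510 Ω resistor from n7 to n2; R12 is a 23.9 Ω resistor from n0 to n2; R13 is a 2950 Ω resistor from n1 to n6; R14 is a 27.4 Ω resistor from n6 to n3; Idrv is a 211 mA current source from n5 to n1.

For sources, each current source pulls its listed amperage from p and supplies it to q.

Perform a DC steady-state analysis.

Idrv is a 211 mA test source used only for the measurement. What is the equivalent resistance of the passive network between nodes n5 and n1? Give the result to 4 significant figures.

Element admittances at DC:
  Y(R1) = 0.001572 S between n6,n2
  Y(R2) = 0.001795 S between n3,n0
  Y(R3) = 0.004673 S between n0,n4
  Y(R4) = 0.0003425 S between n5,n6
  Y(R5) = 0.01815 S between n6,n2
  Y(R6) = 0.2770 S between n1,n3
  Y(R7) = 0.2320 S between n3,n5
  Y(R8) = 0.0001206 S between n5,n3
  Y(R9) = 0.4464 S between n7,n6
  Y(R10) = 0.4505 S between n2,n4
  Y(R11) = 0.0002849 S between n7,n2
  Y(R12) = 0.04184 S between n0,n2
  Y(R13) = 0.0003390 S between n1,n6
  Y(R14) = 0.03650 S between n6,n3
  Idrv: injects 0.211 A into n1 (from n5)
Assemble and solve the 7×7 MNA system:
  V(n1)=0.7620  V(n2)=-4.675e-05  V(n3)=0.001210  V(n4)=-4.627e-05  V(n5)=-0.9064  V(n6)=-0.0001553  V(n7)=-0.0001553

R_eq = 7.907 Ω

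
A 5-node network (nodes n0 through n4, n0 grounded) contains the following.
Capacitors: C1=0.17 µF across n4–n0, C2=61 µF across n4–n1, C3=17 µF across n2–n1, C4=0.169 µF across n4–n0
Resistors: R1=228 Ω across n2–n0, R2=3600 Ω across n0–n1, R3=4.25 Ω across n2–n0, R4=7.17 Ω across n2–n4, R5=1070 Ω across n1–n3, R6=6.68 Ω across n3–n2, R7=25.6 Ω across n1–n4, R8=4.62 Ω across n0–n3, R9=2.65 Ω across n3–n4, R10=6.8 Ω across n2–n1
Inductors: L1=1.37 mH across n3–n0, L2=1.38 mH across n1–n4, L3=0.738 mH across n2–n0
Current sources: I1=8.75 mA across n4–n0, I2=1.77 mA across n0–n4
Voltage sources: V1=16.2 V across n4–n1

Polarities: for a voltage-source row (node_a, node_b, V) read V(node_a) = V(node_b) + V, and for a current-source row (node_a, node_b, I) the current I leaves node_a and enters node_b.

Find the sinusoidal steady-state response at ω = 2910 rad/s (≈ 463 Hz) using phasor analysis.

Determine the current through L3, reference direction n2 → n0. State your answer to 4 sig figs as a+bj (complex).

Apply KCL at each of the 4 non-ground nodes and solve the resulting linear system.
Node n1: branches {R2, R5, C2, C3, R7, L2, R10, V1} → V_1 = -11.89+0.9733j
Node n2: branches {R1, R3, R4, R6, C3, L3, R10} → V_2 = -0.8975-0.8113j
Node n3: branches {R5, R6, L1, R8, R9} → V_3 = 1.685+0.8991j
Node n4: branches {C1, R4, C2, I1, R7, I2, L2, C4, R9, V1} → V_4 = 4.307+0.9733j
Source currents: i(V1)=-2.354+0.8772j

-0.3778+0.4179j A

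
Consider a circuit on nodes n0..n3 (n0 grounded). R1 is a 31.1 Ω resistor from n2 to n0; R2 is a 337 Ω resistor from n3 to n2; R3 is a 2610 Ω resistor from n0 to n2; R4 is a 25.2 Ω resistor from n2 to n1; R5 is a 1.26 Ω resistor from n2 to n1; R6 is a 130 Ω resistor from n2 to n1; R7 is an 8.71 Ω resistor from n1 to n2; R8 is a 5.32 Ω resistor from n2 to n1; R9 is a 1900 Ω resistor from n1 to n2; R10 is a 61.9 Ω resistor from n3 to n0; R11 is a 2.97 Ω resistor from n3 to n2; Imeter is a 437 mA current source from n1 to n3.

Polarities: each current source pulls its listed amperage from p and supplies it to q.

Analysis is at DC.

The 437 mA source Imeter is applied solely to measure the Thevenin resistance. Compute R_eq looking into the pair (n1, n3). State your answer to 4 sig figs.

Apply KCL at each of the 3 non-ground nodes and solve the resulting linear system.
Node n1: branches {R4, R5, R6, R7, R8, R9, Imeter} → V_1 = -0.7956
Node n2: branches {R1, R2, R3, R4, R5, R6, R7, R8, R9, R11} → V_2 = -0.4137
Node n3: branches {R2, R10, R11, Imeter} → V_3 = 0.8332

R_eq = 3.727 Ω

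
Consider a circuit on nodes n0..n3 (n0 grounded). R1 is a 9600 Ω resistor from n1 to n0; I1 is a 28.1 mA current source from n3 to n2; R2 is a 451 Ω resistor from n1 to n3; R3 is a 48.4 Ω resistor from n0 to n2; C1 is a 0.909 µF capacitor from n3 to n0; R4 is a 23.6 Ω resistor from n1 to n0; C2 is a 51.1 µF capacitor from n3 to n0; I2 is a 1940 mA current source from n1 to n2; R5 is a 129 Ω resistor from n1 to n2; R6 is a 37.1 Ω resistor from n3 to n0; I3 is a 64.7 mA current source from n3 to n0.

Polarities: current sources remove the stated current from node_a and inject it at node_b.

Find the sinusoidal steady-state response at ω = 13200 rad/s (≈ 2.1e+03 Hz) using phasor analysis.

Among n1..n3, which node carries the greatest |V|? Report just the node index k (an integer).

2

MNA unknowns: 3 node voltages V₁..V_3
R1: Y=0.0001042+0.000j on G[1,0]
I1: z[3]−=0.0281, z[2]+=0.0281
R2: Y=0.002217+0.000j on G[1,3]
R3: Y=0.02066+0.000j on G[0,2]
C1: Y=0.000+0.01200j on G[3,0]
R4: Y=0.04237+0.000j on G[1,0]
C2: Y=0.000+0.6745j on G[3,0]
I2: z[1]−=1.94, z[2]+=1.94
R5: Y=0.007752+0.000j on G[1,2]
R6: Y=0.02695+0.000j on G[3,0]
I3: z[3]−=0.0647, z[0]+=0.0647
solve → V1=-27.88+0.009904j, V2=61.66+0.002702j, V3=-0.009520+0.2248j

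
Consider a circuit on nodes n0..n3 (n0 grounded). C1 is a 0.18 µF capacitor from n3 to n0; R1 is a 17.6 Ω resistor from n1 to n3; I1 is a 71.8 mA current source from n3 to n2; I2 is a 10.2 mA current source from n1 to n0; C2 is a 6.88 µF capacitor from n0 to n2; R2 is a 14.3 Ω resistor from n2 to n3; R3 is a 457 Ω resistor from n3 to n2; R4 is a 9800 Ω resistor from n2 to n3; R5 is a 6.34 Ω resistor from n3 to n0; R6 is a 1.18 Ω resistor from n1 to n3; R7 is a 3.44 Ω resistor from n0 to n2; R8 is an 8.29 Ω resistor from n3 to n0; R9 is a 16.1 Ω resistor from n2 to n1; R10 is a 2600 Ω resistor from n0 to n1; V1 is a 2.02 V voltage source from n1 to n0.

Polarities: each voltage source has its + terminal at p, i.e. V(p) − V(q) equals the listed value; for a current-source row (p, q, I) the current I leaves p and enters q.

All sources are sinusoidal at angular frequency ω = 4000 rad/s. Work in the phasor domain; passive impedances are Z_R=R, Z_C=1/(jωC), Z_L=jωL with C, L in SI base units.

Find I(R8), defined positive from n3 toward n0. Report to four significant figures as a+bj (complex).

0.1736-0.0004209j A

Apply KCL at each of the 3 non-ground nodes and solve the resulting linear system.
Node n1: branches {R1, I2, R6, R9, R10, V1} → V_1 = 2.020+0.000j
Node n2: branches {I1, C2, R2, R3, R4, R7, R9} → V_2 = 0.7056-0.04628j
Node n3: branches {C1, R1, I1, R2, R3, R4, R5, R6, R8} → V_3 = 1.439-0.003489j
Source currents: i(V1)=-0.6180-0.006030j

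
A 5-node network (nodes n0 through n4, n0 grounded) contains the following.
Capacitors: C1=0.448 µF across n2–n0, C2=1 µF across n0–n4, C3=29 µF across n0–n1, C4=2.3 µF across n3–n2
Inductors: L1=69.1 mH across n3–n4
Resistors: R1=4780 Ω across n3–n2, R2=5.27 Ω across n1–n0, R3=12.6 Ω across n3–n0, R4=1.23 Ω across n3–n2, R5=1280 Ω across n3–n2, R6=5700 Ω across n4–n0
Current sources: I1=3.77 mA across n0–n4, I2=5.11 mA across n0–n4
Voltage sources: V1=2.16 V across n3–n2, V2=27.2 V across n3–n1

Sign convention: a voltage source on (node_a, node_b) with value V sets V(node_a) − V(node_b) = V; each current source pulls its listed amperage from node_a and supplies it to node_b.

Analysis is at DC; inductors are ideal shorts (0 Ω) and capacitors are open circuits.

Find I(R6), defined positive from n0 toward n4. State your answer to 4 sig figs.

-0.003368 A

MNA unknowns: 4 node voltages V₁..V_4 plus 3 source currents (L1, V1, V2)
C1: Y=0.000 on G[2,0]
L1: row V3−V4=0, i_L1 at 3,4
R1: Y=0.0002092 on G[3,2]
C2: Y=0.000 on G[0,4]
R2: Y=0.1898 on G[1,0]
R3: Y=0.07937 on G[3,0]
C3: Y=0.000 on G[0,1]
R4: Y=0.8130 on G[3,2]
R5: Y=0.0007813 on G[3,2]
I1: z[0]−=0.00377, z[4]+=0.00377
C4: Y=0.000 on G[3,2]
R6: Y=0.0001754 on G[4,0]
I2: z[0]−=0.00511, z[4]+=0.00511
V1: row V3−V2=2.16, i_V1 at 3,2
V2: row V3−V1=27.2, i_V2 at 3,1
solve → V1=-8.001, V2=17.04, V3=19.20, V4=19.20
aux → i_L1=-0.005512, i_V1=-1.758, i_V2=-1.518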